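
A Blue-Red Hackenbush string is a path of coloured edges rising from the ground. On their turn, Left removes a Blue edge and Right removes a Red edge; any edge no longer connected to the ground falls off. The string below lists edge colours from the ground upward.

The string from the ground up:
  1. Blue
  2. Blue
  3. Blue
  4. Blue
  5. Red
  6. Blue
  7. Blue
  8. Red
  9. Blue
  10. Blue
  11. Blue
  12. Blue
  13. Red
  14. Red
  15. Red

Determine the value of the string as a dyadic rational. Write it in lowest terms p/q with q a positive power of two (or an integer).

Prefix values for Blue Blue Blue Blue Red Blue Blue Red Blue Blue Blue Blue Red Red Red via {L|R} + simplicity:
edge 1 of 15 (Blue): { 0 | (no moves) } = 1
edge 2 of 15 (Blue): { 0, 1 | (no moves) } = 2
edge 3 of 15 (Blue): { 0, 1, 2 | (no moves) } = 3
edge 4 of 15 (Blue): { 0, 1, 2, 3 | (no moves) } = 4
edge 5 of 15 (Red): { 0, 1, 2, 3 | 4 } = 7/2
edge 6 of 15 (Blue): { 0, 1, 2, 3, 7/2 | 4 } = 15/4
edge 7 of 15 (Blue): { 0, 1, 2, 3, 7/2, 15/4 | 4 } = 31/8
edge 8 of 15 (Red): { 0, 1, 2, 3, 7/2, 15/4 | 31/8, 4 } = 61/16
edge 9 of 15 (Blue): { 0, 1, 2, 3, 7/2, 15/4, 61/16 | 31/8, 4 } = 123/32
edge 10 of 15 (Blue): { 0, 1, 2, 3, 7/2, 15/4, 61/16, 123/32 | 31/8, 4 } = 247/64
edge 11 of 15 (Blue): { 0, 1, 2, 3, 7/2, 15/4, 61/16, 123/32, 247/64 | 31/8, 4 } = 495/128
edge 12 of 15 (Blue): { 0, 1, 2, 3, 7/2, 15/4, 61/16, 123/32, 247/64, 495/128 | 31/8, 4 } = 991/256
edge 13 of 15 (Red): { 0, 1, 2, 3, 7/2, 15/4, 61/16, 123/32, 247/64, 495/128 | 991/256, 31/8, 4 } = 1981/512
edge 14 of 15 (Red): { 0, 1, 2, 3, 7/2, 15/4, 61/16, 123/32, 247/64, 495/128 | 1981/512, 991/256, 31/8, 4 } = 3961/1024
edge 15 of 15 (Red): { 0, 1, 2, 3, 7/2, 15/4, 61/16, 123/32, 247/64, 495/128 | 3961/1024, 1981/512, 991/256, 31/8, 4 } = 7921/2048

7921/2048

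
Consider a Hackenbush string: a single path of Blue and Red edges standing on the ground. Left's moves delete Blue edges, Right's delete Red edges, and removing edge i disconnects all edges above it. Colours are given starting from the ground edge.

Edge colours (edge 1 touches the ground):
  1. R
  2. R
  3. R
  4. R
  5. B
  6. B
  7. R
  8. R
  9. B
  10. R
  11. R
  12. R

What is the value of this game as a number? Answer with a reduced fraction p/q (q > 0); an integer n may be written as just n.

-879/256

R: Left { ∅ }, Right { 0 } — simplest -1
RR: Left { ∅ }, Right { -1; 0 } — simplest -2
RRR: Left { ∅ }, Right { -2; -1; 0 } — simplest -3
RRRR: Left { ∅ }, Right { -3; -2; -1; 0 } — simplest -4
RRRRB: Left { -4 }, Right { -3; -2; -1; 0 } — simplest -7/2
RRRRBB: Left { -4; -7/2 }, Right { -3; -2; -1; 0 } — simplest -13/4
RRRRBBR: Left { -4; -7/2 }, Right { -13/4; -3; -2; -1; 0 } — simplest -27/8
RRRRBBRR: Left { -4; -7/2 }, Right { -27/8; -13/4; -3; -2; -1; 0 } — simplest -55/16
RRRRBBRRB: Left { -4; -7/2; -55/16 }, Right { -27/8; -13/4; -3; -2; -1; 0 } — simplest -109/32
RRRRBBRRBR: Left { -4; -7/2; -55/16 }, Right { -109/32; -27/8; -13/4; -3; -2; -1; 0 } — simplest -219/64
RRRRBBRRBRR: Left { -4; -7/2; -55/16 }, Right { -219/64; -109/32; -27/8; -13/4; -3; -2; -1; 0 } — simplest -439/128
RRRRBBRRBRRR: Left { -4; -7/2; -55/16 }, Right { -439/128; -219/64; -109/32; -27/8; -13/4; -3; -2; -1; 0 } — simplest -879/256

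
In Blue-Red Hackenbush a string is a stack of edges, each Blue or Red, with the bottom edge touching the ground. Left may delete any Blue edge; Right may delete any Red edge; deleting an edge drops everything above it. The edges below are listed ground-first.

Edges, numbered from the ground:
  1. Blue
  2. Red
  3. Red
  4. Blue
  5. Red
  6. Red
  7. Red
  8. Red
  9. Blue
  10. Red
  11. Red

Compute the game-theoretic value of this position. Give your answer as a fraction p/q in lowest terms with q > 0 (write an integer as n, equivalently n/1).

265/1024

Prefix values for Blue Red Red Blue Red Red Red Red Blue Red Red via {L|R} + simplicity:
1 of 11 · B · max L 0 · min R +∞ => 1
2 of 11 · BR · max L 0 · min R 1 => 1/2
3 of 11 · BRR · max L 0 · min R 1/2 => 1/4
4 of 11 · BRRB · max L 1/4 · min R 1/2 => 3/8
5 of 11 · BRRBR · max L 1/4 · min R 3/8 => 5/16
6 of 11 · BRRBRR · max L 1/4 · min R 5/16 => 9/32
7 of 11 · BRRBRRR · max L 1/4 · min R 9/32 => 17/64
8 of 11 · BRRBRRRR · max L 1/4 · min R 17/64 => 33/128
9 of 11 · BRRBRRRRB · max L 33/128 · min R 17/64 => 67/256
10 of 11 · BRRBRRRRBR · max L 33/128 · min R 67/256 => 133/512
11 of 11 · BRRBRRRRBRR · max L 33/128 · min R 133/512 => 265/1024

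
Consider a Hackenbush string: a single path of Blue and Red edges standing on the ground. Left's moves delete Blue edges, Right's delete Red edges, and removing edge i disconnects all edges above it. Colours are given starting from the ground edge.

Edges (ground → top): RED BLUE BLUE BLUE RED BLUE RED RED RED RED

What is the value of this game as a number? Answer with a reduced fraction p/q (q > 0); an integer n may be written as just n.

1 of 10 · R · max L −∞ · min R 0 => -1
2 of 10 · RB · max L -1 · min R 0 => -1/2
3 of 10 · RBB · max L -1/2 · min R 0 => -1/4
4 of 10 · RBBB · max L -1/4 · min R 0 => -1/8
5 of 10 · RBBBR · max L -1/4 · min R -1/8 => -3/16
6 of 10 · RBBBRB · max L -3/16 · min R -1/8 => -5/32
7 of 10 · RBBBRBR · max L -3/16 · min R -5/32 => -11/64
8 of 10 · RBBBRBRR · max L -3/16 · min R -11/64 => -23/128
9 of 10 · RBBBRBRRR · max L -3/16 · min R -23/128 => -47/256
10 of 10 · RBBBRBRRRR · max L -3/16 · min R -47/256 => -95/512

-95/512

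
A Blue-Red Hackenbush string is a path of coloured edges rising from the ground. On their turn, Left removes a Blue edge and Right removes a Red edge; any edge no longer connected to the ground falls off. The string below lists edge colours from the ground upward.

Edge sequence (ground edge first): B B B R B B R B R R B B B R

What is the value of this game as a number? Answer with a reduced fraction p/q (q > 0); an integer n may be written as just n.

B: Left { 0 }, Right { — } ⇒ simplest 1
BB: Left { 0,1 }, Right { — } ⇒ simplest 2
BBB: Left { 0,1,2 }, Right { — } ⇒ simplest 3
BBBR: Left { 0,1,2 }, Right { 3 } ⇒ simplest 5/2
BBBRB: Left { 0,1,2,5/2 }, Right { 3 } ⇒ simplest 11/4
BBBRBB: Left { 0,1,2,5/2,11/4 }, Right { 3 } ⇒ simplest 23/8
BBBRBBR: Left { 0,1,2,5/2,11/4 }, Right { 23/8,3 } ⇒ simplest 45/16
BBBRBBRB: Left { 0,1,2,5/2,11/4,45/16 }, Right { 23/8,3 } ⇒ simplest 91/32
BBBRBBRBR: Left { 0,1,2,5/2,11/4,45/16 }, Right { 91/32,23/8,3 } ⇒ simplest 181/64
BBBRBBRBRR: Left { 0,1,2,5/2,11/4,45/16 }, Right { 181/64,91/32,23/8,3 } ⇒ simplest 361/128
BBBRBBRBRRB: Left { 0,1,2,5/2,11/4,45/16,361/128 }, Right { 181/64,91/32,23/8,3 } ⇒ simplest 723/256
BBBRBBRBRRBB: Left { 0,1,2,5/2,11/4,45/16,361/128,723/256 }, Right { 181/64,91/32,23/8,3 } ⇒ simplest 1447/512
BBBRBBRBRRBBB: Left { 0,1,2,5/2,11/4,45/16,361/128,723/256,1447/512 }, Right { 181/64,91/32,23/8,3 } ⇒ simplest 2895/1024
BBBRBBRBRRBBBR: Left { 0,1,2,5/2,11/4,45/16,361/128,723/256,1447/512 }, Right { 2895/1024,181/64,91/32,23/8,3 } ⇒ simplest 5789/2048

5789/2048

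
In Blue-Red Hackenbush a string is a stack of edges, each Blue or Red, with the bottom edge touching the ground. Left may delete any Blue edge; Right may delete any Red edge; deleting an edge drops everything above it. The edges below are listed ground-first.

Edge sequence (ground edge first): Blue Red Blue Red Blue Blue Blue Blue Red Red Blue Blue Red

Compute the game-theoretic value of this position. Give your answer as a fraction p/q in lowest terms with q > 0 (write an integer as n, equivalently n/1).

step 1: add Blue to get B; options L={ 0 } R={ ∅ } gives 1
step 2: add Red to get BR; options L={ 0 } R={ 1 } gives 1/2
step 3: add Blue to get BRB; options L={ 0 1/2 } R={ 1 } gives 3/4
step 4: add Red to get BRBR; options L={ 0 1/2 } R={ 3/4 1 } gives 5/8
step 5: add Blue to get BRBRB; options L={ 0 1/2 5/8 } R={ 3/4 1 } gives 11/16
step 6: add Blue to get BRBRBB; options L={ 0 1/2 5/8 11/16 } R={ 3/4 1 } gives 23/32
step 7: add Blue to get BRBRBBB; options L={ 0 1/2 5/8 11/16 23/32 } R={ 3/4 1 } gives 47/64
step 8: add Blue to get BRBRBBBB; options L={ 0 1/2 5/8 11/16 23/32 47/64 } R={ 3/4 1 } gives 95/128
step 9: add Red to get BRBRBBBBR; options L={ 0 1/2 5/8 11/16 23/32 47/64 } R={ 95/128 3/4 1 } gives 189/256
step 10: add Red to get BRBRBBBBRR; options L={ 0 1/2 5/8 11/16 23/32 47/64 } R={ 189/256 95/128 3/4 1 } gives 377/512
step 11: add Blue to get BRBRBBBBRRB; options L={ 0 1/2 5/8 11/16 23/32 47/64 377/512 } R={ 189/256 95/128 3/4 1 } gives 755/1024
step 12: add Blue to get BRBRBBBBRRBB; options L={ 0 1/2 5/8 11/16 23/32 47/64 377/512 755/1024 } R={ 189/256 95/128 3/4 1 } gives 1511/2048
step 13: add Red to get BRBRBBBBRRBBR; options L={ 0 1/2 5/8 11/16 23/32 47/64 377/512 755/1024 } R={ 1511/2048 189/256 95/128 3/4 1 } gives 3021/4096

3021/4096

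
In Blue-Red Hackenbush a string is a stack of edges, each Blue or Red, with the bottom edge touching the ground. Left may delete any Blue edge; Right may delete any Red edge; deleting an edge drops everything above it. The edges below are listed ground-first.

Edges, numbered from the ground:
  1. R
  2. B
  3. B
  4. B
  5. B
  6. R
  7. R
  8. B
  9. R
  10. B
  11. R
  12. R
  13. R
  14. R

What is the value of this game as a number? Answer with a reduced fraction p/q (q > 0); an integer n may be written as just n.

Build g(s[:k]) for k = 1..14, string s = R B B B B R R B R B R R R R.
g(R) = { none | 0 } = -1
g(RB) = { -1 | 0 } = -1/2
g(RBB) = { -1; -1/2 | 0 } = -1/4
g(RBBB) = { -1; -1/2; -1/4 | 0 } = -1/8
g(RBBBB) = { -1; -1/2; -1/4; -1/8 | 0 } = -1/16
g(RBBBBR) = { -1; -1/2; -1/4; -1/8 | -1/16; 0 } = -3/32
g(RBBBBRR) = { -1; -1/2; -1/4; -1/8 | -3/32; -1/16; 0 } = -7/64
g(RBBBBRRB) = { -1; -1/2; -1/4; -1/8; -7/64 | -3/32; -1/16; 0 } = -13/128
g(RBBBBRRBR) = { -1; -1/2; -1/4; -1/8; -7/64 | -13/128; -3/32; -1/16; 0 } = -27/256
g(RBBBBRRBRB) = { -1; -1/2; -1/4; -1/8; -7/64; -27/256 | -13/128; -3/32; -1/16; 0 } = -53/512
g(RBBBBRRBRBR) = { -1; -1/2; -1/4; -1/8; -7/64; -27/256 | -53/512; -13/128; -3/32; -1/16; 0 } = -107/1024
g(RBBBBRRBRBRR) = { -1; -1/2; -1/4; -1/8; -7/64; -27/256 | -107/1024; -53/512; -13/128; -3/32; -1/16; 0 } = -215/2048
g(RBBBBRRBRBRRR) = { -1; -1/2; -1/4; -1/8; -7/64; -27/256 | -215/2048; -107/1024; -53/512; -13/128; -3/32; -1/16; 0 } = -431/4096
g(RBBBBRRBRBRRRR) = { -1; -1/2; -1/4; -1/8; -7/64; -27/256 | -431/4096; -215/2048; -107/1024; -53/512; -13/128; -3/32; -1/16; 0 } = -863/8192

-863/8192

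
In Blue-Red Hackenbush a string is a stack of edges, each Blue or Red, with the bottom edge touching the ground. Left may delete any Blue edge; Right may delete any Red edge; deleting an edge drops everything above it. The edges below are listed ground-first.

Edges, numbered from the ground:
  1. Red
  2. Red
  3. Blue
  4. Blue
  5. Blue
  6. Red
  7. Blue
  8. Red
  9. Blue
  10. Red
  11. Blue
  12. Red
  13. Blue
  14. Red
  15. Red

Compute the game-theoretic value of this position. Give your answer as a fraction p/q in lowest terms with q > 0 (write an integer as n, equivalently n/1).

Prefix values for Red Red Blue Blue Blue Red Blue Red Blue Red Blue Red Blue Red Red via {L|R} + simplicity:
value(R) = { · | 0 } — -1
value(RR) = { · | -1 0 } — -2
value(RRB) = { -2 | -1 0 } — -3/2
value(RRBB) = { -2 -3/2 | -1 0 } — -5/4
value(RRBBB) = { -2 -3/2 -5/4 | -1 0 } — -9/8
value(RRBBBR) = { -2 -3/2 -5/4 | -9/8 -1 0 } — -19/16
value(RRBBBRB) = { -2 -3/2 -5/4 -19/16 | -9/8 -1 0 } — -37/32
value(RRBBBRBR) = { -2 -3/2 -5/4 -19/16 | -37/32 -9/8 -1 0 } — -75/64
value(RRBBBRBRB) = { -2 -3/2 -5/4 -19/16 -75/64 | -37/32 -9/8 -1 0 } — -149/128
value(RRBBBRBRBR) = { -2 -3/2 -5/4 -19/16 -75/64 | -149/128 -37/32 -9/8 -1 0 } — -299/256
value(RRBBBRBRBRB) = { -2 -3/2 -5/4 -19/16 -75/64 -299/256 | -149/128 -37/32 -9/8 -1 0 } — -597/512
value(RRBBBRBRBRBR) = { -2 -3/2 -5/4 -19/16 -75/64 -299/256 | -597/512 -149/128 -37/32 -9/8 -1 0 } — -1195/1024
value(RRBBBRBRBRBRB) = { -2 -3/2 -5/4 -19/16 -75/64 -299/256 -1195/1024 | -597/512 -149/128 -37/32 -9/8 -1 0 } — -2389/2048
value(RRBBBRBRBRBRBR) = { -2 -3/2 -5/4 -19/16 -75/64 -299/256 -1195/1024 | -2389/2048 -597/512 -149/128 -37/32 -9/8 -1 0 } — -4779/4096
value(RRBBBRBRBRBRBRR) = { -2 -3/2 -5/4 -19/16 -75/64 -299/256 -1195/1024 | -4779/4096 -2389/2048 -597/512 -149/128 -37/32 -9/8 -1 0 } — -9559/8192

-9559/8192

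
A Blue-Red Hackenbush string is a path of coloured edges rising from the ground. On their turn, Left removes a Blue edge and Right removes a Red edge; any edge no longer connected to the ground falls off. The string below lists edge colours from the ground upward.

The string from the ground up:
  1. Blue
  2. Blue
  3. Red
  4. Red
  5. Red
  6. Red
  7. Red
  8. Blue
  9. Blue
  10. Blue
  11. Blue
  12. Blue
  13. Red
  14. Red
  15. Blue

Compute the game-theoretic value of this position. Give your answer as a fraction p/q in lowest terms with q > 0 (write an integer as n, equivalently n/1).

val(B) = { 0 | (no moves) } — 1
val(BB) = { 0,1 | (no moves) } — 2
val(BBR) = { 0,1 | 2 } — 3/2
val(BBRR) = { 0,1 | 3/2,2 } — 5/4
val(BBRRR) = { 0,1 | 5/4,3/2,2 } — 9/8
val(BBRRRR) = { 0,1 | 9/8,5/4,3/2,2 } — 17/16
val(BBRRRRR) = { 0,1 | 17/16,9/8,5/4,3/2,2 } — 33/32
val(BBRRRRRB) = { 0,1,33/32 | 17/16,9/8,5/4,3/2,2 } — 67/64
val(BBRRRRRBB) = { 0,1,33/32,67/64 | 17/16,9/8,5/4,3/2,2 } — 135/128
val(BBRRRRRBBB) = { 0,1,33/32,67/64,135/128 | 17/16,9/8,5/4,3/2,2 } — 271/256
val(BBRRRRRBBBB) = { 0,1,33/32,67/64,135/128,271/256 | 17/16,9/8,5/4,3/2,2 } — 543/512
val(BBRRRRRBBBBB) = { 0,1,33/32,67/64,135/128,271/256,543/512 | 17/16,9/8,5/4,3/2,2 } — 1087/1024
val(BBRRRRRBBBBBR) = { 0,1,33/32,67/64,135/128,271/256,543/512 | 1087/1024,17/16,9/8,5/4,3/2,2 } — 2173/2048
val(BBRRRRRBBBBBRR) = { 0,1,33/32,67/64,135/128,271/256,543/512 | 2173/2048,1087/1024,17/16,9/8,5/4,3/2,2 } — 4345/4096
val(BBRRRRRBBBBBRRB) = { 0,1,33/32,67/64,135/128,271/256,543/512,4345/4096 | 2173/2048,1087/1024,17/16,9/8,5/4,3/2,2 } — 8691/8192

8691/8192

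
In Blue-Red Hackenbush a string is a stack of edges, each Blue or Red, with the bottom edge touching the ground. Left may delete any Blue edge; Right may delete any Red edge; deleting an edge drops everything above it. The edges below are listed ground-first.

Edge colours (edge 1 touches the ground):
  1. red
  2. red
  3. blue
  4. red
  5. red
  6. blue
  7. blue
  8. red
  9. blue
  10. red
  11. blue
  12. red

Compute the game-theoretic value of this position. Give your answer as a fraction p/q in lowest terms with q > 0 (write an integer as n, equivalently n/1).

Prefix values for red red blue red red blue blue red blue red blue red via {L|R} + simplicity:
1 of 12 · r · max L −∞ · min R 0 so -1
2 of 12 · rr · max L −∞ · min R -1 so -2
3 of 12 · rrb · max L -2 · min R -1 so -3/2
4 of 12 · rrbr · max L -2 · min R -3/2 so -7/4
5 of 12 · rrbrr · max L -2 · min R -7/4 so -15/8
6 of 12 · rrbrrb · max L -15/8 · min R -7/4 so -29/16
7 of 12 · rrbrrbb · max L -29/16 · min R -7/4 so -57/32
8 of 12 · rrbrrbbr · max L -29/16 · min R -57/32 so -115/64
9 of 12 · rrbrrbbrb · max L -115/64 · min R -57/32 so -229/128
10 of 12 · rrbrrbbrbr · max L -115/64 · min R -229/128 so -459/256
11 of 12 · rrbrrbbrbrb · max L -459/256 · min R -229/128 so -917/512
12 of 12 · rrbrrbbrbrbr · max L -459/256 · min R -917/512 so -1835/1024

-1835/1024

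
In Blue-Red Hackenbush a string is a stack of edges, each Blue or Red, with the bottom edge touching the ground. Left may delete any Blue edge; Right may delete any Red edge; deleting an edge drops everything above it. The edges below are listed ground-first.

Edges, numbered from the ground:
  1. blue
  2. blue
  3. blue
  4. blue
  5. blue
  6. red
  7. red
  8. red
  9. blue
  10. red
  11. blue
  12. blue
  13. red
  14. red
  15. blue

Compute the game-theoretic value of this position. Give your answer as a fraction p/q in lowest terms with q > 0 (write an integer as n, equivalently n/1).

4275/1024

b: Left { 0 }, Right { none } => simplest 1
bb: Left { 0, 1 }, Right { none } => simplest 2
bbb: Left { 0, 1, 2 }, Right { none } => simplest 3
bbbb: Left { 0, 1, 2, 3 }, Right { none } => simplest 4
bbbbb: Left { 0, 1, 2, 3, 4 }, Right { none } => simplest 5
bbbbbr: Left { 0, 1, 2, 3, 4 }, Right { 5 } => simplest 9/2
bbbbbrr: Left { 0, 1, 2, 3, 4 }, Right { 9/2, 5 } => simplest 17/4
bbbbbrrr: Left { 0, 1, 2, 3, 4 }, Right { 17/4, 9/2, 5 } => simplest 33/8
bbbbbrrrb: Left { 0, 1, 2, 3, 4, 33/8 }, Right { 17/4, 9/2, 5 } => simplest 67/16
bbbbbrrrbr: Left { 0, 1, 2, 3, 4, 33/8 }, Right { 67/16, 17/4, 9/2, 5 } => simplest 133/32
bbbbbrrrbrb: Left { 0, 1, 2, 3, 4, 33/8, 133/32 }, Right { 67/16, 17/4, 9/2, 5 } => simplest 267/64
bbbbbrrrbrbb: Left { 0, 1, 2, 3, 4, 33/8, 133/32, 267/64 }, Right { 67/16, 17/4, 9/2, 5 } => simplest 535/128
bbbbbrrrbrbbr: Left { 0, 1, 2, 3, 4, 33/8, 133/32, 267/64 }, Right { 535/128, 67/16, 17/4, 9/2, 5 } => simplest 1069/256
bbbbbrrrbrbbrr: Left { 0, 1, 2, 3, 4, 33/8, 133/32, 267/64 }, Right { 1069/256, 535/128, 67/16, 17/4, 9/2, 5 } => simplest 2137/512
bbbbbrrrbrbbrrb: Left { 0, 1, 2, 3, 4, 33/8, 133/32, 267/64, 2137/512 }, Right { 1069/256, 535/128, 67/16, 17/4, 9/2, 5 } => simplest 4275/1024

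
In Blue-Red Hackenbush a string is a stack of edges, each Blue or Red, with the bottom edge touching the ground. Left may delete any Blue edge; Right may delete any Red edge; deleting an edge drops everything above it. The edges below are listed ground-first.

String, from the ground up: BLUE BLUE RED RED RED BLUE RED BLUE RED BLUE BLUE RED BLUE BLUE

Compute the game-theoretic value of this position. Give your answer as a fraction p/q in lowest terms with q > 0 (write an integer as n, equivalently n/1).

4791/4096

edge 1 of 14 (BLUE): { 0 | · } gives 1
edge 2 of 14 (BLUE): { 0,1 | · } gives 2
edge 3 of 14 (RED): { 0,1 | 2 } gives 3/2
edge 4 of 14 (RED): { 0,1 | 3/2,2 } gives 5/4
edge 5 of 14 (RED): { 0,1 | 5/4,3/2,2 } gives 9/8
edge 6 of 14 (BLUE): { 0,1,9/8 | 5/4,3/2,2 } gives 19/16
edge 7 of 14 (RED): { 0,1,9/8 | 19/16,5/4,3/2,2 } gives 37/32
edge 8 of 14 (BLUE): { 0,1,9/8,37/32 | 19/16,5/4,3/2,2 } gives 75/64
edge 9 of 14 (RED): { 0,1,9/8,37/32 | 75/64,19/16,5/4,3/2,2 } gives 149/128
edge 10 of 14 (BLUE): { 0,1,9/8,37/32,149/128 | 75/64,19/16,5/4,3/2,2 } gives 299/256
edge 11 of 14 (BLUE): { 0,1,9/8,37/32,149/128,299/256 | 75/64,19/16,5/4,3/2,2 } gives 599/512
edge 12 of 14 (RED): { 0,1,9/8,37/32,149/128,299/256 | 599/512,75/64,19/16,5/4,3/2,2 } gives 1197/1024
edge 13 of 14 (BLUE): { 0,1,9/8,37/32,149/128,299/256,1197/1024 | 599/512,75/64,19/16,5/4,3/2,2 } gives 2395/2048
edge 14 of 14 (BLUE): { 0,1,9/8,37/32,149/128,299/256,1197/1024,2395/2048 | 599/512,75/64,19/16,5/4,3/2,2 } gives 4791/4096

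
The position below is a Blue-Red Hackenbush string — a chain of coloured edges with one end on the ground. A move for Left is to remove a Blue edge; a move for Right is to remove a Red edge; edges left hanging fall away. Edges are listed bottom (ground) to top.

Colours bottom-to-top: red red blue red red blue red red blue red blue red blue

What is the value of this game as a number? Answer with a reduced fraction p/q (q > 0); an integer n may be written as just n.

Recurse on prefixes of the 13-edge string red red blue red red blue red red blue red blue red blue:
v_1 [r]  L=[none]  R=[0]  ⇒ -1
v_2 [rr]  L=[none]  R=[-1; 0]  ⇒ -2
v_3 [rrb]  L=[-2]  R=[-1; 0]  ⇒ -3/2
v_4 [rrbr]  L=[-2]  R=[-3/2; -1; 0]  ⇒ -7/4
v_5 [rrbrr]  L=[-2]  R=[-7/4; -3/2; -1; 0]  ⇒ -15/8
v_6 [rrbrrb]  L=[-2; -15/8]  R=[-7/4; -3/2; -1; 0]  ⇒ -29/16
v_7 [rrbrrbr]  L=[-2; -15/8]  R=[-29/16; -7/4; -3/2; -1; 0]  ⇒ -59/32
v_8 [rrbrrbrr]  L=[-2; -15/8]  R=[-59/32; -29/16; -7/4; -3/2; -1; 0]  ⇒ -119/64
v_9 [rrbrrbrrb]  L=[-2; -15/8; -119/64]  R=[-59/32; -29/16; -7/4; -3/2; -1; 0]  ⇒ -237/128
v_10 [rrbrrbrrbr]  L=[-2; -15/8; -119/64]  R=[-237/128; -59/32; -29/16; -7/4; -3/2; -1; 0]  ⇒ -475/256
v_11 [rrbrrbrrbrb]  L=[-2; -15/8; -119/64; -475/256]  R=[-237/128; -59/32; -29/16; -7/4; -3/2; -1; 0]  ⇒ -949/512
v_12 [rrbrrbrrbrbr]  L=[-2; -15/8; -119/64; -475/256]  R=[-949/512; -237/128; -59/32; -29/16; -7/4; -3/2; -1; 0]  ⇒ -1899/1024
v_13 [rrbrrbrrbrbrb]  L=[-2; -15/8; -119/64; -475/256; -1899/1024]  R=[-949/512; -237/128; -59/32; -29/16; -7/4; -3/2; -1; 0]  ⇒ -3797/2048

-3797/2048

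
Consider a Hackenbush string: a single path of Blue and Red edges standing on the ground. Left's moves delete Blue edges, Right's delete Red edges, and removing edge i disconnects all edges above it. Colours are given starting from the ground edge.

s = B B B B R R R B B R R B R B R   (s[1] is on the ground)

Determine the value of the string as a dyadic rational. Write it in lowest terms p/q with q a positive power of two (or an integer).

6549/2048

Recurse on prefixes of the 15-edge string B B B B R R R B B R R B R B R:
value_1 [B]  L=[0]  R=[]  gives 1
value_2 [BB]  L=[0, 1]  R=[]  gives 2
value_3 [BBB]  L=[0, 1, 2]  R=[]  gives 3
value_4 [BBBB]  L=[0, 1, 2, 3]  R=[]  gives 4
value_5 [BBBBR]  L=[0, 1, 2, 3]  R=[4]  gives 7/2
value_6 [BBBBRR]  L=[0, 1, 2, 3]  R=[7/2, 4]  gives 13/4
value_7 [BBBBRRR]  L=[0, 1, 2, 3]  R=[13/4, 7/2, 4]  gives 25/8
value_8 [BBBBRRRB]  L=[0, 1, 2, 3, 25/8]  R=[13/4, 7/2, 4]  gives 51/16
value_9 [BBBBRRRBB]  L=[0, 1, 2, 3, 25/8, 51/16]  R=[13/4, 7/2, 4]  gives 103/32
value_10 [BBBBRRRBBR]  L=[0, 1, 2, 3, 25/8, 51/16]  R=[103/32, 13/4, 7/2, 4]  gives 205/64
value_11 [BBBBRRRBBRR]  L=[0, 1, 2, 3, 25/8, 51/16]  R=[205/64, 103/32, 13/4, 7/2, 4]  gives 409/128
value_12 [BBBBRRRBBRRB]  L=[0, 1, 2, 3, 25/8, 51/16, 409/128]  R=[205/64, 103/32, 13/4, 7/2, 4]  gives 819/256
value_13 [BBBBRRRBBRRBR]  L=[0, 1, 2, 3, 25/8, 51/16, 409/128]  R=[819/256, 205/64, 103/32, 13/4, 7/2, 4]  gives 1637/512
value_14 [BBBBRRRBBRRBRB]  L=[0, 1, 2, 3, 25/8, 51/16, 409/128, 1637/512]  R=[819/256, 205/64, 103/32, 13/4, 7/2, 4]  gives 3275/1024
value_15 [BBBBRRRBBRRBRBR]  L=[0, 1, 2, 3, 25/8, 51/16, 409/128, 1637/512]  R=[3275/1024, 819/256, 205/64, 103/32, 13/4, 7/2, 4]  gives 6549/2048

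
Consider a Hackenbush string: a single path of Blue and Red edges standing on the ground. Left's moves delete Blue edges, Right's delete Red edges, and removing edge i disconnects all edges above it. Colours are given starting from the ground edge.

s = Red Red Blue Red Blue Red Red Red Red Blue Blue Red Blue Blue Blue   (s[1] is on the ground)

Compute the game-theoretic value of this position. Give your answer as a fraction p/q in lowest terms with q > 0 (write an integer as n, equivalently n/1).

1 of 15 · R · max L −∞ · min R 0 -> -1
2 of 15 · RR · max L −∞ · min R -1 -> -2
3 of 15 · RRB · max L -2 · min R -1 -> -3/2
4 of 15 · RRBR · max L -2 · min R -3/2 -> -7/4
5 of 15 · RRBRB · max L -7/4 · min R -3/2 -> -13/8
6 of 15 · RRBRBR · max L -7/4 · min R -13/8 -> -27/16
7 of 15 · RRBRBRR · max L -7/4 · min R -27/16 -> -55/32
8 of 15 · RRBRBRRR · max L -7/4 · min R -55/32 -> -111/64
9 of 15 · RRBRBRRRR · max L -7/4 · min R -111/64 -> -223/128
10 of 15 · RRBRBRRRRB · max L -223/128 · min R -111/64 -> -445/256
11 of 15 · RRBRBRRRRBB · max L -445/256 · min R -111/64 -> -889/512
12 of 15 · RRBRBRRRRBBR · max L -445/256 · min R -889/512 -> -1779/1024
13 of 15 · RRBRBRRRRBBRB · max L -1779/1024 · min R -889/512 -> -3557/2048
14 of 15 · RRBRBRRRRBBRBB · max L -3557/2048 · min R -889/512 -> -7113/4096
15 of 15 · RRBRBRRRRBBRBBB · max L -7113/4096 · min R -889/512 -> -14225/8192

-14225/8192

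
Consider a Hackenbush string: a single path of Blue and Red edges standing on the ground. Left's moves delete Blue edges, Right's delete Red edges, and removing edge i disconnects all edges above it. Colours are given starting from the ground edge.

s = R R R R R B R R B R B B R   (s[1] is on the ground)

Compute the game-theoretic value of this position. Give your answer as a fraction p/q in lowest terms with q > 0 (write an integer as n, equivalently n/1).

-1235/256

g_1 [R]  L=[∅]  R=[0]  gives -1
g_2 [RR]  L=[∅]  R=[-1,0]  gives -2
g_3 [RRR]  L=[∅]  R=[-2,-1,0]  gives -3
g_4 [RRRR]  L=[∅]  R=[-3,-2,-1,0]  gives -4
g_5 [RRRRR]  L=[∅]  R=[-4,-3,-2,-1,0]  gives -5
g_6 [RRRRRB]  L=[-5]  R=[-4,-3,-2,-1,0]  gives -9/2
g_7 [RRRRRBR]  L=[-5]  R=[-9/2,-4,-3,-2,-1,0]  gives -19/4
g_8 [RRRRRBRR]  L=[-5]  R=[-19/4,-9/2,-4,-3,-2,-1,0]  gives -39/8
g_9 [RRRRRBRRB]  L=[-5,-39/8]  R=[-19/4,-9/2,-4,-3,-2,-1,0]  gives -77/16
g_10 [RRRRRBRRBR]  L=[-5,-39/8]  R=[-77/16,-19/4,-9/2,-4,-3,-2,-1,0]  gives -155/32
g_11 [RRRRRBRRBRB]  L=[-5,-39/8,-155/32]  R=[-77/16,-19/4,-9/2,-4,-3,-2,-1,0]  gives -309/64
g_12 [RRRRRBRRBRBB]  L=[-5,-39/8,-155/32,-309/64]  R=[-77/16,-19/4,-9/2,-4,-3,-2,-1,0]  gives -617/128
g_13 [RRRRRBRRBRBBR]  L=[-5,-39/8,-155/32,-309/64]  R=[-617/128,-77/16,-19/4,-9/2,-4,-3,-2,-1,0]  gives -1235/256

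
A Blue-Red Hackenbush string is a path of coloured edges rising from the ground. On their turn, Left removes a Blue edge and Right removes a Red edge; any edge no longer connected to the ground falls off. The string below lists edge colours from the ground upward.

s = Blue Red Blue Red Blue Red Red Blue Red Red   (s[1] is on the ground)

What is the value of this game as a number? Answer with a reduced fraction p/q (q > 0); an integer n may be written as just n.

Build g(s[:k]) for k = 1..10, string s = Blue Red Blue Red Blue Red Red Blue Red Red.
B: Left { 0 }, Right { ∅ } gives simplest 1
BR: Left { 0 }, Right { 1 } gives simplest 1/2
BRB: Left { 0; 1/2 }, Right { 1 } gives simplest 3/4
BRBR: Left { 0; 1/2 }, Right { 3/4; 1 } gives simplest 5/8
BRBRB: Left { 0; 1/2; 5/8 }, Right { 3/4; 1 } gives simplest 11/16
BRBRBR: Left { 0; 1/2; 5/8 }, Right { 11/16; 3/4; 1 } gives simplest 21/32
BRBRBRR: Left { 0; 1/2; 5/8 }, Right { 21/32; 11/16; 3/4; 1 } gives simplest 41/64
BRBRBRRB: Left { 0; 1/2; 5/8; 41/64 }, Right { 21/32; 11/16; 3/4; 1 } gives simplest 83/128
BRBRBRRBR: Left { 0; 1/2; 5/8; 41/64 }, Right { 83/128; 21/32; 11/16; 3/4; 1 } gives simplest 165/256
BRBRBRRBRR: Left { 0; 1/2; 5/8; 41/64 }, Right { 165/256; 83/128; 21/32; 11/16; 3/4; 1 } gives simplest 329/512

329/512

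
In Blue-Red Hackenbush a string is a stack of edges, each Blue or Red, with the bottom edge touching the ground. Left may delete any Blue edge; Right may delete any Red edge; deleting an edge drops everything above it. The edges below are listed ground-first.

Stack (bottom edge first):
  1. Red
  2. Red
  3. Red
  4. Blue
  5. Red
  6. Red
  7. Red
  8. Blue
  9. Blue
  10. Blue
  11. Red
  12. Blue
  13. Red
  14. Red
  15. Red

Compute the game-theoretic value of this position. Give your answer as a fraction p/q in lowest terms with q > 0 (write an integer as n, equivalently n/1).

-11823/4096

Recurse on prefixes of the 15-edge string Red Red Red Blue Red Red Red Blue Blue Blue Red Blue Red Red Red:
step 1: add Red to get R; options L={ none } R={ 0 } so -1
step 2: add Red to get RR; options L={ none } R={ -1; 0 } so -2
step 3: add Red to get RRR; options L={ none } R={ -2; -1; 0 } so -3
step 4: add Blue to get RRRB; options L={ -3 } R={ -2; -1; 0 } so -5/2
step 5: add Red to get RRRBR; options L={ -3 } R={ -5/2; -2; -1; 0 } so -11/4
step 6: add Red to get RRRBRR; options L={ -3 } R={ -11/4; -5/2; -2; -1; 0 } so -23/8
step 7: add Red to get RRRBRRR; options L={ -3 } R={ -23/8; -11/4; -5/2; -2; -1; 0 } so -47/16
step 8: add Blue to get RRRBRRRB; options L={ -3; -47/16 } R={ -23/8; -11/4; -5/2; -2; -1; 0 } so -93/32
step 9: add Blue to get RRRBRRRBB; options L={ -3; -47/16; -93/32 } R={ -23/8; -11/4; -5/2; -2; -1; 0 } so -185/64
step 10: add Blue to get RRRBRRRBBB; options L={ -3; -47/16; -93/32; -185/64 } R={ -23/8; -11/4; -5/2; -2; -1; 0 } so -369/128
step 11: add Red to get RRRBRRRBBBR; options L={ -3; -47/16; -93/32; -185/64 } R={ -369/128; -23/8; -11/4; -5/2; -2; -1; 0 } so -739/256
step 12: add Blue to get RRRBRRRBBBRB; options L={ -3; -47/16; -93/32; -185/64; -739/256 } R={ -369/128; -23/8; -11/4; -5/2; -2; -1; 0 } so -1477/512
step 13: add Red to get RRRBRRRBBBRBR; options L={ -3; -47/16; -93/32; -185/64; -739/256 } R={ -1477/512; -369/128; -23/8; -11/4; -5/2; -2; -1; 0 } so -2955/1024
step 14: add Red to get RRRBRRRBBBRBRR; options L={ -3; -47/16; -93/32; -185/64; -739/256 } R={ -2955/1024; -1477/512; -369/128; -23/8; -11/4; -5/2; -2; -1; 0 } so -5911/2048
step 15: add Red to get RRRBRRRBBBRBRRR; options L={ -3; -47/16; -93/32; -185/64; -739/256 } R={ -5911/2048; -2955/1024; -1477/512; -369/128; -23/8; -11/4; -5/2; -2; -1; 0 } so -11823/4096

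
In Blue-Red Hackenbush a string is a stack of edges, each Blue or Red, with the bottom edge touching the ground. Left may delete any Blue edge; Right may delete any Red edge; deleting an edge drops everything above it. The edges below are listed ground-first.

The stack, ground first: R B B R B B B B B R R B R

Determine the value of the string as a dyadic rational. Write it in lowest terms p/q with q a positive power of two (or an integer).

R: Left { (no moves) }, Right { 0 } gives simplest -1
RB: Left { -1 }, Right { 0 } gives simplest -1/2
RBB: Left { -1; -1/2 }, Right { 0 } gives simplest -1/4
RBBR: Left { -1; -1/2 }, Right { -1/4; 0 } gives simplest -3/8
RBBRB: Left { -1; -1/2; -3/8 }, Right { -1/4; 0 } gives simplest -5/16
RBBRBB: Left { -1; -1/2; -3/8; -5/16 }, Right { -1/4; 0 } gives simplest -9/32
RBBRBBB: Left { -1; -1/2; -3/8; -5/16; -9/32 }, Right { -1/4; 0 } gives simplest -17/64
RBBRBBBB: Left { -1; -1/2; -3/8; -5/16; -9/32; -17/64 }, Right { -1/4; 0 } gives simplest -33/128
RBBRBBBBB: Left { -1; -1/2; -3/8; -5/16; -9/32; -17/64; -33/128 }, Right { -1/4; 0 } gives simplest -65/256
RBBRBBBBBR: Left { -1; -1/2; -3/8; -5/16; -9/32; -17/64; -33/128 }, Right { -65/256; -1/4; 0 } gives simplest -131/512
RBBRBBBBBRR: Left { -1; -1/2; -3/8; -5/16; -9/32; -17/64; -33/128 }, Right { -131/512; -65/256; -1/4; 0 } gives simplest -263/1024
RBBRBBBBBRRB: Left { -1; -1/2; -3/8; -5/16; -9/32; -17/64; -33/128; -263/1024 }, Right { -131/512; -65/256; -1/4; 0 } gives simplest -525/2048
RBBRBBBBBRRBR: Left { -1; -1/2; -3/8; -5/16; -9/32; -17/64; -33/128; -263/1024 }, Right { -525/2048; -131/512; -65/256; -1/4; 0 } gives simplest -1051/4096

-1051/4096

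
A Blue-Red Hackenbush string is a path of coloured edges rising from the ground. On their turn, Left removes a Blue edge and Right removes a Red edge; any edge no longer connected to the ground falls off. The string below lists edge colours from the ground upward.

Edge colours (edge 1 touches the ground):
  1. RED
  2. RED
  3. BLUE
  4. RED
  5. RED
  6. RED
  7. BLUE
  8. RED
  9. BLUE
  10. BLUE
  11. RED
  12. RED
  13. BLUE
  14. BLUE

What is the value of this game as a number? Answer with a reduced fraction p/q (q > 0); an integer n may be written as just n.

Build v(s[:k]) for k = 1..14, string s = RED RED BLUE RED RED RED BLUE RED BLUE BLUE RED RED BLUE BLUE.
R: Left { (no moves) }, Right { 0 } gives simplest -1
RR: Left { (no moves) }, Right { -1 0 } gives simplest -2
RRB: Left { -2 }, Right { -1 0 } gives simplest -3/2
RRBR: Left { -2 }, Right { -3/2 -1 0 } gives simplest -7/4
RRBRR: Left { -2 }, Right { -7/4 -3/2 -1 0 } gives simplest -15/8
RRBRRR: Left { -2 }, Right { -15/8 -7/4 -3/2 -1 0 } gives simplest -31/16
RRBRRRB: Left { -2 -31/16 }, Right { -15/8 -7/4 -3/2 -1 0 } gives simplest -61/32
RRBRRRBR: Left { -2 -31/16 }, Right { -61/32 -15/8 -7/4 -3/2 -1 0 } gives simplest -123/64
RRBRRRBRB: Left { -2 -31/16 -123/64 }, Right { -61/32 -15/8 -7/4 -3/2 -1 0 } gives simplest -245/128
RRBRRRBRBB: Left { -2 -31/16 -123/64 -245/128 }, Right { -61/32 -15/8 -7/4 -3/2 -1 0 } gives simplest -489/256
RRBRRRBRBBR: Left { -2 -31/16 -123/64 -245/128 }, Right { -489/256 -61/32 -15/8 -7/4 -3/2 -1 0 } gives simplest -979/512
RRBRRRBRBBRR: Left { -2 -31/16 -123/64 -245/128 }, Right { -979/512 -489/256 -61/32 -15/8 -7/4 -3/2 -1 0 } gives simplest -1959/1024
RRBRRRBRBBRRB: Left { -2 -31/16 -123/64 -245/128 -1959/1024 }, Right { -979/512 -489/256 -61/32 -15/8 -7/4 -3/2 -1 0 } gives simplest -3917/2048
RRBRRRBRBBRRBB: Left { -2 -31/16 -123/64 -245/128 -1959/1024 -3917/2048 }, Right { -979/512 -489/256 -61/32 -15/8 -7/4 -3/2 -1 0 } gives simplest -7833/4096

-7833/4096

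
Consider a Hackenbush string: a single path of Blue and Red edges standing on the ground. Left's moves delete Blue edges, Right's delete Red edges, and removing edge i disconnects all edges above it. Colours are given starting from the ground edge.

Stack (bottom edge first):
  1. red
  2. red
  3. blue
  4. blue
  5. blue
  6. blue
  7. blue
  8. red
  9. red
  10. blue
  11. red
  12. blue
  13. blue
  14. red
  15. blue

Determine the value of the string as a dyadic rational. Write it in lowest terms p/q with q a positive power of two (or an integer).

edge 1 of 15 (red): { (no moves) | 0 } gives -1
edge 2 of 15 (red): { (no moves) | -1,0 } gives -2
edge 3 of 15 (blue): { -2 | -1,0 } gives -3/2
edge 4 of 15 (blue): { -2,-3/2 | -1,0 } gives -5/4
edge 5 of 15 (blue): { -2,-3/2,-5/4 | -1,0 } gives -9/8
edge 6 of 15 (blue): { -2,-3/2,-5/4,-9/8 | -1,0 } gives -17/16
edge 7 of 15 (blue): { -2,-3/2,-5/4,-9/8,-17/16 | -1,0 } gives -33/32
edge 8 of 15 (red): { -2,-3/2,-5/4,-9/8,-17/16 | -33/32,-1,0 } gives -67/64
edge 9 of 15 (red): { -2,-3/2,-5/4,-9/8,-17/16 | -67/64,-33/32,-1,0 } gives -135/128
edge 10 of 15 (blue): { -2,-3/2,-5/4,-9/8,-17/16,-135/128 | -67/64,-33/32,-1,0 } gives -269/256
edge 11 of 15 (red): { -2,-3/2,-5/4,-9/8,-17/16,-135/128 | -269/256,-67/64,-33/32,-1,0 } gives -539/512
edge 12 of 15 (blue): { -2,-3/2,-5/4,-9/8,-17/16,-135/128,-539/512 | -269/256,-67/64,-33/32,-1,0 } gives -1077/1024
edge 13 of 15 (blue): { -2,-3/2,-5/4,-9/8,-17/16,-135/128,-539/512,-1077/1024 | -269/256,-67/64,-33/32,-1,0 } gives -2153/2048
edge 14 of 15 (red): { -2,-3/2,-5/4,-9/8,-17/16,-135/128,-539/512,-1077/1024 | -2153/2048,-269/256,-67/64,-33/32,-1,0 } gives -4307/4096
edge 15 of 15 (blue): { -2,-3/2,-5/4,-9/8,-17/16,-135/128,-539/512,-1077/1024,-4307/4096 | -2153/2048,-269/256,-67/64,-33/32,-1,0 } gives -8613/8192

-8613/8192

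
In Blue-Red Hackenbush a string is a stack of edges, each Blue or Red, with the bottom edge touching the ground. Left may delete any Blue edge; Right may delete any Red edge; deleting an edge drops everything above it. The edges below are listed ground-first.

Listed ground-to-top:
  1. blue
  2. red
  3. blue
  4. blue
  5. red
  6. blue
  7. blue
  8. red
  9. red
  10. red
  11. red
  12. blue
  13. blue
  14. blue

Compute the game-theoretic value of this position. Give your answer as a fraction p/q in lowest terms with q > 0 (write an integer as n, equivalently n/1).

Prefix values for blue red blue blue red blue blue red red red red blue blue blue via {L|R} + simplicity:
edge 1 of 14 (blue): { 0 |  } so 1
edge 2 of 14 (red): { 0 | 1 } so 1/2
edge 3 of 14 (blue): { 0,1/2 | 1 } so 3/4
edge 4 of 14 (blue): { 0,1/2,3/4 | 1 } so 7/8
edge 5 of 14 (red): { 0,1/2,3/4 | 7/8,1 } so 13/16
edge 6 of 14 (blue): { 0,1/2,3/4,13/16 | 7/8,1 } so 27/32
edge 7 of 14 (blue): { 0,1/2,3/4,13/16,27/32 | 7/8,1 } so 55/64
edge 8 of 14 (red): { 0,1/2,3/4,13/16,27/32 | 55/64,7/8,1 } so 109/128
edge 9 of 14 (red): { 0,1/2,3/4,13/16,27/32 | 109/128,55/64,7/8,1 } so 217/256
edge 10 of 14 (red): { 0,1/2,3/4,13/16,27/32 | 217/256,109/128,55/64,7/8,1 } so 433/512
edge 11 of 14 (red): { 0,1/2,3/4,13/16,27/32 | 433/512,217/256,109/128,55/64,7/8,1 } so 865/1024
edge 12 of 14 (blue): { 0,1/2,3/4,13/16,27/32,865/1024 | 433/512,217/256,109/128,55/64,7/8,1 } so 1731/2048
edge 13 of 14 (blue): { 0,1/2,3/4,13/16,27/32,865/1024,1731/2048 | 433/512,217/256,109/128,55/64,7/8,1 } so 3463/4096
edge 14 of 14 (blue): { 0,1/2,3/4,13/16,27/32,865/1024,1731/2048,3463/4096 | 433/512,217/256,109/128,55/64,7/8,1 } so 6927/8192

6927/8192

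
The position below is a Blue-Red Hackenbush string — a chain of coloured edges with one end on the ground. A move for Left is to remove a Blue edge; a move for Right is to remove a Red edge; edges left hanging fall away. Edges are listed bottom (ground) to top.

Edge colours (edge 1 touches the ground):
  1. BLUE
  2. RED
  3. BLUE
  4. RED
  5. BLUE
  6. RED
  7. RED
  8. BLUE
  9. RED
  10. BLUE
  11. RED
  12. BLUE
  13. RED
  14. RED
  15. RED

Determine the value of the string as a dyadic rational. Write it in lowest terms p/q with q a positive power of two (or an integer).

Build G(s[:k]) for k = 1..15, string s = BLUE RED BLUE RED BLUE RED RED BLUE RED BLUE RED BLUE RED RED RED.
1 of 15 · B · max L 0 · min R +∞ ⇒ 1
2 of 15 · BR · max L 0 · min R 1 ⇒ 1/2
3 of 15 · BRB · max L 1/2 · min R 1 ⇒ 3/4
4 of 15 · BRBR · max L 1/2 · min R 3/4 ⇒ 5/8
5 of 15 · BRBRB · max L 5/8 · min R 3/4 ⇒ 11/16
6 of 15 · BRBRBR · max L 5/8 · min R 11/16 ⇒ 21/32
7 of 15 · BRBRBRR · max L 5/8 · min R 21/32 ⇒ 41/64
8 of 15 · BRBRBRRB · max L 41/64 · min R 21/32 ⇒ 83/128
9 of 15 · BRBRBRRBR · max L 41/64 · min R 83/128 ⇒ 165/256
10 of 15 · BRBRBRRBRB · max L 165/256 · min R 83/128 ⇒ 331/512
11 of 15 · BRBRBRRBRBR · max L 165/256 · min R 331/512 ⇒ 661/1024
12 of 15 · BRBRBRRBRBRB · max L 661/1024 · min R 331/512 ⇒ 1323/2048
13 of 15 · BRBRBRRBRBRBR · max L 661/1024 · min R 1323/2048 ⇒ 2645/4096
14 of 15 · BRBRBRRBRBRBRR · max L 661/1024 · min R 2645/4096 ⇒ 5289/8192
15 of 15 · BRBRBRRBRBRBRRR · max L 661/1024 · min R 5289/8192 ⇒ 10577/16384

10577/16384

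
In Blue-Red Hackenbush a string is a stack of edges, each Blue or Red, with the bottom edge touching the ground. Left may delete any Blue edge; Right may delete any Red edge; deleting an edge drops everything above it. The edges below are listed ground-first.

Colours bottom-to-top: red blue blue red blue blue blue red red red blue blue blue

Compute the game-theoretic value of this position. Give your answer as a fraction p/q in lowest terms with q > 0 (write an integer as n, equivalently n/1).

-1137/4096

Recurse on prefixes of the 13-edge string red blue blue red blue blue blue red red red blue blue blue:
r: Left { · }, Right { 0 } = simplest -1
rb: Left { -1 }, Right { 0 } = simplest -1/2
rbb: Left { -1 -1/2 }, Right { 0 } = simplest -1/4
rbbr: Left { -1 -1/2 }, Right { -1/4 0 } = simplest -3/8
rbbrb: Left { -1 -1/2 -3/8 }, Right { -1/4 0 } = simplest -5/16
rbbrbb: Left { -1 -1/2 -3/8 -5/16 }, Right { -1/4 0 } = simplest -9/32
rbbrbbb: Left { -1 -1/2 -3/8 -5/16 -9/32 }, Right { -1/4 0 } = simplest -17/64
rbbrbbbr: Left { -1 -1/2 -3/8 -5/16 -9/32 }, Right { -17/64 -1/4 0 } = simplest -35/128
rbbrbbbrr: Left { -1 -1/2 -3/8 -5/16 -9/32 }, Right { -35/128 -17/64 -1/4 0 } = simplest -71/256
rbbrbbbrrr: Left { -1 -1/2 -3/8 -5/16 -9/32 }, Right { -71/256 -35/128 -17/64 -1/4 0 } = simplest -143/512
rbbrbbbrrrb: Left { -1 -1/2 -3/8 -5/16 -9/32 -143/512 }, Right { -71/256 -35/128 -17/64 -1/4 0 } = simplest -285/1024
rbbrbbbrrrbb: Left { -1 -1/2 -3/8 -5/16 -9/32 -143/512 -285/1024 }, Right { -71/256 -35/128 -17/64 -1/4 0 } = simplest -569/2048
rbbrbbbrrrbbb: Left { -1 -1/2 -3/8 -5/16 -9/32 -143/512 -285/1024 -569/2048 }, Right { -71/256 -35/128 -17/64 -1/4 0 } = simplest -1137/4096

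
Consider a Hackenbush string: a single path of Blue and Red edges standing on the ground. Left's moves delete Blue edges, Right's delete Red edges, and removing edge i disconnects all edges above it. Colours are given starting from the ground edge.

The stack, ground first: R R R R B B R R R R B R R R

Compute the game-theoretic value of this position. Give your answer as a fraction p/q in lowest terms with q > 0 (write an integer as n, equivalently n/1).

Recurse on prefixes of the 14-edge string R R R R B B R R R R B R R R:
edge 1 of 14 (R): { · | 0 } = -1
edge 2 of 14 (R): { · | -1; 0 } = -2
edge 3 of 14 (R): { · | -2; -1; 0 } = -3
edge 4 of 14 (R): { · | -3; -2; -1; 0 } = -4
edge 5 of 14 (B): { -4 | -3; -2; -1; 0 } = -7/2
edge 6 of 14 (B): { -4; -7/2 | -3; -2; -1; 0 } = -13/4
edge 7 of 14 (R): { -4; -7/2 | -13/4; -3; -2; -1; 0 } = -27/8
edge 8 of 14 (R): { -4; -7/2 | -27/8; -13/4; -3; -2; -1; 0 } = -55/16
edge 9 of 14 (R): { -4; -7/2 | -55/16; -27/8; -13/4; -3; -2; -1; 0 } = -111/32
edge 10 of 14 (R): { -4; -7/2 | -111/32; -55/16; -27/8; -13/4; -3; -2; -1; 0 } = -223/64
edge 11 of 14 (B): { -4; -7/2; -223/64 | -111/32; -55/16; -27/8; -13/4; -3; -2; -1; 0 } = -445/128
edge 12 of 14 (R): { -4; -7/2; -223/64 | -445/128; -111/32; -55/16; -27/8; -13/4; -3; -2; -1; 0 } = -891/256
edge 13 of 14 (R): { -4; -7/2; -223/64 | -891/256; -445/128; -111/32; -55/16; -27/8; -13/4; -3; -2; -1; 0 } = -1783/512
edge 14 of 14 (R): { -4; -7/2; -223/64 | -1783/512; -891/256; -445/128; -111/32; -55/16; -27/8; -13/4; -3; -2; -1; 0 } = -3567/1024

-3567/1024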